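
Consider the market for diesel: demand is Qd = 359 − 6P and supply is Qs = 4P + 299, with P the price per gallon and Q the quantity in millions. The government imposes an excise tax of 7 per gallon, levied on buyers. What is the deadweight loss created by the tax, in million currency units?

Deadweight loss = 58.8 million.

Before the tax: set 359 − 6P = 4P + 299 → P* = 6, Q* = 323.
With the tax collected from buyers, demand (in seller-price terms) shifts: Qd = 359 − 6(P + 7).
New equilibrium: buyers pay 8.8, producers receive 1.8, Q = 306.2. (Wedge: Pb − Ps = 7.)
Quantity falls by |ΔQ| = |323 − 306.2| = 16.8.
DWL = ½ · t · |ΔQ| = ½ · 7 · 16.8 = 58.8.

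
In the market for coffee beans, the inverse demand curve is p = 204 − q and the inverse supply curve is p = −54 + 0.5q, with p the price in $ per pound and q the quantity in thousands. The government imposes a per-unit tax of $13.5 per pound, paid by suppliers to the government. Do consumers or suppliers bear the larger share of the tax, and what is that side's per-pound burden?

Rewrite in direct form: qd = 204 − p and qs = 2p + 108.
Before the tax: set 204 − p = 2p + 108 → p* = $32, q* = 172.
With the tax collected from suppliers, supply shifts: qs = 2(p − 13.5) + 108.
Solving gives q = 163 with consumers paying $41 and suppliers receiving $27.5 (the $13.5 wedge).
Per-pound burden: consumers $9, suppliers $4.5.
Consumers take the larger share because demand is less price-elastic here (demand slope 1 vs supply slope 2).

Consumers bear the larger share: $9 per pound.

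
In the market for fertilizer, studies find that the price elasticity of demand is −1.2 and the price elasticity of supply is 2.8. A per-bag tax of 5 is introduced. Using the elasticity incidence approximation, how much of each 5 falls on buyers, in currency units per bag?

Incidence ratio: buyers' share ≈ εs / (εs + |εd|) = 2.8 / (2.8 + 1.2) = 0.7.
So buyers bear ≈ 0.7 × 5 = 3.5; producers bear 1.5.

Buyers bear ≈ 3.5 per bag.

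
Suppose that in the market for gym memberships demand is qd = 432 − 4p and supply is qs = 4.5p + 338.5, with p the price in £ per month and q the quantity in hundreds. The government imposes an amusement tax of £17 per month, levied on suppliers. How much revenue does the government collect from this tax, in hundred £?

Before the tax: set 432 − 4p = 4.5p + 338.5 → p* = £11, q* = 388.
With the tax collected from suppliers, supply shifts: qs = 4.5(p − 17) + 338.5.
Solving gives q = 352 with consumers paying £20 and suppliers receiving £3 (the £17 wedge).
Revenue = t · Q = 17 · 352 = £5984.

Tax revenue = £5984 hundred.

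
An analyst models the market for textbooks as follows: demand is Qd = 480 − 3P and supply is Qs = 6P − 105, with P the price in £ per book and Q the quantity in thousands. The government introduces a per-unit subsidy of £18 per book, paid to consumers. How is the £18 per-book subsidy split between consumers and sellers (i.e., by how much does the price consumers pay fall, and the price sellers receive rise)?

Without the subsidy, 480 − 3P = 6P − 105 gives 9P = 585, so P* = £65 and Q* = 285.
With a per-unit subsidy paid to consumers, each effectively pays P − 18, so demand becomes Qd = 480 − 3(P − 18).
New equilibrium: consumers pay £53, sellers receive £71, Q = 321. (Wedge: Pb − Ps = −18.)
Gain to consumers: £12; to sellers: £6. (They sum to £18.)

Consumers gain £12 per book; sellers gain £6 per book.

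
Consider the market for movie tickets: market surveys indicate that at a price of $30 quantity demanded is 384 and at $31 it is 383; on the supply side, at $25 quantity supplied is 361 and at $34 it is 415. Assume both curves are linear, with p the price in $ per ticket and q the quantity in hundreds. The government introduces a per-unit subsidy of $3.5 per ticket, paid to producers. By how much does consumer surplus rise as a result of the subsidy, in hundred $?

Demand slope: (383 − 384)/(31 − 30) = -1, so qd = 414 − p.
Supply slope: (415 − 361)/(34 − 25) = 6, so qs = 6p + 211.
Without the subsidy, 414 − p = 6p + 211 gives 7p = 203, so p* = $29 and q* = 385.
With a per-unit subsidy paid to producers, each receives p + 3.5 per unit sold, so supply becomes qs = 6(p + 3.5) + 211.
New equilibrium: buyers pay $26, producers receive $29.5, q = 388. (Wedge: pb − ps = −3.5.)
ΔCS is the trapezoid between Q = 388 and Q = 385 of height $3: ½ · (385 + 388) · 3 = $1159.5.

Consumer surplus rises by $1159.5 hundred.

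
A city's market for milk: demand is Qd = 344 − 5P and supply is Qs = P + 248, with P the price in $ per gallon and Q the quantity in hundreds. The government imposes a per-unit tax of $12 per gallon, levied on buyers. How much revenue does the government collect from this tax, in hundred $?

Tax revenue = $3048 hundred.

Without the tax, 344 − 5P = P + 248 gives 6P = 96, so P* = $16 and Q* = 264.
With the tax collected from buyers, demand (in seller-price terms) shifts: Qd = 344 − 5(P + 12).
Solving gives Q = 254 with buyers paying $18 and suppliers receiving $6 (the $12 wedge).
Revenue = t · Q = 12 · 254 = $3048.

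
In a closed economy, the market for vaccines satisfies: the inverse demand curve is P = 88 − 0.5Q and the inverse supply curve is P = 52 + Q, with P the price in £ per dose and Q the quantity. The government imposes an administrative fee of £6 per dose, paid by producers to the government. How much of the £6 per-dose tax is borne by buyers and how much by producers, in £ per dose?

Buyers bear £2 per dose; producers bear £4 per dose.

Inverting to Q(P) form: Qd = 176 − 2P; Qs = P − 52.
Before the tax: set 176 − 2P = P − 52 → P* = £76, Q* = 24.
With the tax collected from producers, supply shifts: Qs = (P − 6) − 52.
Solving gives Q = 20 with buyers paying £78 and producers receiving £72 (the £6 wedge).
Burden on buyers: £2; on producers: £4. (They sum to £6.)
The less price-elastic side of the market bears the larger share of a per-unit tax.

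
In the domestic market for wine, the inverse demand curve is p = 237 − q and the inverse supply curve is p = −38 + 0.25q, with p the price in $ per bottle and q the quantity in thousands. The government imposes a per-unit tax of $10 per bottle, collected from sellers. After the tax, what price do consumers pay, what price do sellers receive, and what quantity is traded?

Inverting to q(p) form: qd = 237 − p; qs = 4p + 152.
Before the tax: set 237 − p = 4p + 152 → p* = $17, q* = 220.
With the tax collected from sellers, supply shifts: qs = 4(p − 10) + 152.
New equilibrium: consumers pay $25, sellers receive $15, q = 212. (Wedge: pb − ps = 10.)
The less price-elastic side of the market bears the larger share of a per-unit tax.

Consumers pay $25; sellers receive $15; quantity = 212.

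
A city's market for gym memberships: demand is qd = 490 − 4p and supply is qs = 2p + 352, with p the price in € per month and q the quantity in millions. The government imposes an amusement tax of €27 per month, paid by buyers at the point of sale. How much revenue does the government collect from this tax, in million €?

Tax revenue = €9774 million.

Before the tax: set 490 − 4p = 2p + 352 → p* = €23, q* = 398.
With the tax collected from buyers, demand (in seller-price terms) shifts: qd = 490 − 4(p + 27).
Solving gives q = 362 with buyers paying €32 and sellers receiving €5 (the €27 wedge).
Revenue = t · Q = 27 · 362 = €9774.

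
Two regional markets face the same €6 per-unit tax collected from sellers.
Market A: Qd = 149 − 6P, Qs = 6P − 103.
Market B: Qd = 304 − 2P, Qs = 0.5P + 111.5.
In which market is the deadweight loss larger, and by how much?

Market A, by €46.8.

Market A: pre-tax P* = €21, Q* = 23; post-tax Q = 5; deadweight loss = €54.
Market B: pre-tax P* = €77, Q* = 150; post-tax Q = 147.6; deadweight loss = €7.2.
Difference: €54 vs €7.2 → market A is larger by €46.8.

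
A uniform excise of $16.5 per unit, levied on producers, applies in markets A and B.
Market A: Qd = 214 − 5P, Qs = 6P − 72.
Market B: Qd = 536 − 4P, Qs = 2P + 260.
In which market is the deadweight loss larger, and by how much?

Market A, by $189.75.

Market A: pre-tax P* = $26, Q* = 84; post-tax Q = 39; deadweight loss = $371.25.
Market B: pre-tax P* = $46, Q* = 352; post-tax Q = 330; deadweight loss = $181.5.
Difference: $371.25 vs $181.5 → market A is larger by $189.75.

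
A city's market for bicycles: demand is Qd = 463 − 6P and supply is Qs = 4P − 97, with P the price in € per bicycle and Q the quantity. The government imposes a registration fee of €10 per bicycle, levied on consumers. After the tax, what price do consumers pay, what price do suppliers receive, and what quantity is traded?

Without the tax, 463 − 6P = 4P − 97 gives 10P = 560, so P* = €56 and Q* = 127.
With the tax collected from consumers, demand (in seller-price terms) shifts: Qd = 463 − 6(P + 10).
Solving gives Q = 103 with consumers paying €60 and suppliers receiving €50 (the €10 wedge).
The less price-elastic side of the market bears the larger share of a per-unit tax.

Consumers pay €60; suppliers receive €50; quantity = 103.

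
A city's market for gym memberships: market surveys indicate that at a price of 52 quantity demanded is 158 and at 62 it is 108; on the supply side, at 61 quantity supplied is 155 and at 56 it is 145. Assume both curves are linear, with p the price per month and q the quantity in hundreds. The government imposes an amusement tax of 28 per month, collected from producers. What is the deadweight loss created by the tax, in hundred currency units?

Deadweight loss = 560 hundred.

Demand slope: (108 − 158)/(62 − 52) = -5, so qd = 418 − 5p.
Supply slope: (145 − 155)/(56 − 61) = 2, so qs = 2p + 33.
Before the tax: set 418 − 5p = 2p + 33 → p* = 55, q* = 143.
With the tax collected from producers, supply shifts: qs = 2(p − 28) + 33.
Solving gives q = 103 with buyers paying 63 and producers receiving 35 (the 28 wedge).
Quantity falls by |ΔQ| = |143 − 103| = 40.
DWL = ½ · t · |ΔQ| = ½ · 28 · 40 = 560.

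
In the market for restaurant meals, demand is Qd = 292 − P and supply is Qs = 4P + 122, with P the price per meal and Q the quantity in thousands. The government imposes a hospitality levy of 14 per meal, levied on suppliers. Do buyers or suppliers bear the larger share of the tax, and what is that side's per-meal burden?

Before the tax: set 292 − P = 4P + 122 → P* = 34, Q* = 258.
With the tax collected from suppliers, supply shifts: Qs = 4(P − 14) + 122.
Solving gives Q = 246.8 with buyers paying 45.2 and suppliers receiving 31.2 (the 14 wedge).
Per-meal burden: buyers 11.2, suppliers 2.8.
Buyers take the larger share because demand is less price-elastic here (demand slope 1 vs supply slope 4).
The less price-elastic side of the market bears the larger share of a per-unit tax.

Buyers bear the larger share: 11.2 per meal.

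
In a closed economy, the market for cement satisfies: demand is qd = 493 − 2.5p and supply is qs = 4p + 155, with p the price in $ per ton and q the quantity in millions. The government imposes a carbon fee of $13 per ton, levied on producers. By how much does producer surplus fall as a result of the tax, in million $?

Without the tax, 493 − 2.5p = 4p + 155 gives 6.5p = 338, so p* = $52 and q* = 363.
With the tax collected from producers, supply shifts: qs = 4(p − 13) + 155.
Solving gives q = 343 with consumers paying $60 and producers receiving $47 (the $13 wedge).
ΔPS is the trapezoid between Q = 343 and Q = 363 of height $5: ½ · (363 + 343) · 5 = $1765.

Producer surplus falls by $1765 million.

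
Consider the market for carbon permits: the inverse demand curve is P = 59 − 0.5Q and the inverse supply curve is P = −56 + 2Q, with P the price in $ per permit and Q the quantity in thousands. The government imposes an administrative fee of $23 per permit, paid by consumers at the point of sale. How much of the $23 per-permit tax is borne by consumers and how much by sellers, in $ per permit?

Inverting to Q(P) form: Qd = 118 − 2P; Qs = 0.5P + 28.
Before the tax: set 118 − 2P = 0.5P + 28 → P* = $36, Q* = 46.
With the tax collected from consumers, demand (in seller-price terms) shifts: Qd = 118 − 2(P + 23).
New equilibrium: consumers pay $40.6, sellers receive $17.6, Q = 36.8. (Wedge: Pb − Ps = 23.)
Burden on consumers: $4.6; on sellers: $18.4. (They sum to $23.)
The less price-elastic side of the market bears the larger share of a per-unit tax.

Consumers bear $4.6 per permit; sellers bear $18.4 per permit.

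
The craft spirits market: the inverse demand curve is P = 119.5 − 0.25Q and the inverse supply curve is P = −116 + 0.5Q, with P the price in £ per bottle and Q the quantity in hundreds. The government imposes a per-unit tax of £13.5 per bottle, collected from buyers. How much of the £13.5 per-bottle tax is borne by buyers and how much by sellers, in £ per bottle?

Inverting to Q(P) form: Qd = 478 − 4P; Qs = 2P + 232.
Before the tax: set 478 − 4P = 2P + 232 → P* = £41, Q* = 314.
With the tax collected from buyers, demand (in seller-price terms) shifts: Qd = 478 − 4(P + 13.5).
New equilibrium: buyers pay £45.5, sellers receive £32, Q = 296. (Wedge: Pb − Ps = 13.5.)
Burden on buyers: £4.5; on sellers: £9. (They sum to £13.5.)

Buyers bear £4.5 per bottle; sellers bear £9 per bottle.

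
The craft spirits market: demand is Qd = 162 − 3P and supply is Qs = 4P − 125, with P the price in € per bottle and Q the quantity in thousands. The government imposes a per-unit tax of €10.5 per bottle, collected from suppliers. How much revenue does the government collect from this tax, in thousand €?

Before the tax: set 162 − 3P = 4P − 125 → P* = €41, Q* = 39.
With the tax collected from suppliers, supply shifts: Qs = 4(P − 10.5) − 125.
New equilibrium: consumers pay €47, suppliers receive €36.5, Q = 21. (Wedge: Pb − Ps = 10.5.)
Revenue = t · Q = 10.5 · 21 = €220.5.

Tax revenue = €220.5 thousand.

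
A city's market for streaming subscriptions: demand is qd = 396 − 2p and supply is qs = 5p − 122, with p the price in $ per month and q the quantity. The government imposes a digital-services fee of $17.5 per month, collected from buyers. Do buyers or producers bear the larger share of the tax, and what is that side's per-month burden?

Buyers bear the larger share: $12.5 per month.

Without the tax, 396 − 2p = 5p − 122 gives 7p = 518, so p* = $74 and q* = 248.
With the tax collected from buyers, demand (in seller-price terms) shifts: qd = 396 − 2(p + 17.5).
New equilibrium: buyers pay $86.5, producers receive $69, q = 223. (Wedge: pb − ps = 17.5.)
Per-month burden: buyers $12.5, producers $5.
Buyers take the larger share because demand is less price-elastic here (demand slope 2 vs supply slope 5).
The less price-elastic side of the market bears the larger share of a per-unit tax.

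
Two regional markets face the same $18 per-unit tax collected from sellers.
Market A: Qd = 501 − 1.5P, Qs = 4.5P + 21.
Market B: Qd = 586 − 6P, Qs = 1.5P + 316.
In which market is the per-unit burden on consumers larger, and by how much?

Market A: pre-tax P* = $80, Q* = 381; post-tax Q = 360.75; per-unit burden on consumers = $13.5.
Market B: pre-tax P* = $36, Q* = 370; post-tax Q = 348.4; per-unit burden on consumers = $3.6.
Difference: $13.5 vs $3.6 → market A is larger by $9.9.

Market A, by $9.9.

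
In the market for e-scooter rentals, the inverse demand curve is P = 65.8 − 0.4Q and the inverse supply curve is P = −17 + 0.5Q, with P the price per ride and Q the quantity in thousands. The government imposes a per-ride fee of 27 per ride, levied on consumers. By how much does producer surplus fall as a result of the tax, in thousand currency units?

Producer surplus falls by 1155 thousand.

Rewrite in direct form: Qd = 164.5 − 2.5P and Qs = 2P + 34.
Without the tax, 164.5 − 2.5P = 2P + 34 gives 4.5P = 130.5, so P* = 29 and Q* = 92.
With the tax collected from consumers, demand (in seller-price terms) shifts: Qd = 164.5 − 2.5(P + 27).
Solving gives Q = 62 with consumers paying 41 and producers receiving 14 (the 27 wedge).
ΔPS is the trapezoid between Q = 62 and Q = 92 of height 15: ½ · (92 + 62) · 15 = 1155.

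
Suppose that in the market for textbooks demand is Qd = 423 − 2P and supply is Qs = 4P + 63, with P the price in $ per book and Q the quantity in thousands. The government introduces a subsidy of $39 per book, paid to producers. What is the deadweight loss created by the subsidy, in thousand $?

Deadweight loss = $1014 thousand.

Before the subsidy: set 423 − 2P = 4P + 63 → P* = $60, Q* = 303.
With a per-unit subsidy paid to producers, each receives P + 39 per unit sold, so supply becomes Qs = 4(P + 39) + 63.
Solving gives Q = 355 with buyers paying $34 and producers receiving $73 (the $39 wedge).
Quantity rises by |ΔQ| = |303 − 355| = 52.
DWL = ½ · t · |ΔQ| = ½ · 39 · 52 = $1014.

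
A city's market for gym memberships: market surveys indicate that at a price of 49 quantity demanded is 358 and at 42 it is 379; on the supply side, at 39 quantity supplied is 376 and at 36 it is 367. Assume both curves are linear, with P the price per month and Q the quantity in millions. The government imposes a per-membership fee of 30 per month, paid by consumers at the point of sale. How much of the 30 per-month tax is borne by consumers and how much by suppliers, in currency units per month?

Demand slope: (379 − 358)/(42 − 49) = -3, so Qd = 505 − 3P.
Supply slope: (367 − 376)/(36 − 39) = 3, so Qs = 3P + 259.
Before the tax: set 505 − 3P = 3P + 259 → P* = 41, Q* = 382.
With the tax collected from consumers, demand (in seller-price terms) shifts: Qd = 505 − 3(P + 30).
Solving gives Q = 337 with consumers paying 56 and suppliers receiving 26 (the 30 wedge).
Burden on consumers: 15; on suppliers: 15. (They sum to 30.)

Consumers bear 15 per month; suppliers bear 15 per month.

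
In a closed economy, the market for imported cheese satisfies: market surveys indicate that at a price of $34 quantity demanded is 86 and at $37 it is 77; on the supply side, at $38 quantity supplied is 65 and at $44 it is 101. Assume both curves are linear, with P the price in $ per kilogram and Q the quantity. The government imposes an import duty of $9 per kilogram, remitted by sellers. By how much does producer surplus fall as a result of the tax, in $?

Producer surplus falls by $186.

Demand slope: (77 − 86)/(37 − 34) = -3, so Qd = 188 − 3P.
Supply slope: (101 − 65)/(44 − 38) = 6, so Qs = 6P − 163.
Without the tax, 188 − 3P = 6P − 163 gives 9P = 351, so P* = $39 and Q* = 71.
With the tax collected from sellers, supply shifts: Qs = 6(P − 9) − 163.
New equilibrium: consumers pay $45, sellers receive $36, Q = 53. (Wedge: Pb − Ps = 9.)
ΔPS is the trapezoid between Q = 53 and Q = 71 of height $3: ½ · (71 + 53) · 3 = $186.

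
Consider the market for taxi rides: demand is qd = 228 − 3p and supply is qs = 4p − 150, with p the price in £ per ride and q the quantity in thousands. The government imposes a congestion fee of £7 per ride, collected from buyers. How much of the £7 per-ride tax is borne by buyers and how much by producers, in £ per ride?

Without the tax, 228 − 3p = 4p − 150 gives 7p = 378, so p* = £54 and q* = 66.
With the tax collected from buyers, demand (in seller-price terms) shifts: qd = 228 − 3(p + 7).
New equilibrium: buyers pay £58, producers receive £51, q = 54. (Wedge: pb − ps = 7.)
Burden on buyers: £4; on producers: £3. (They sum to £7.)
The less price-elastic side of the market bears the larger share of a per-unit tax.

Buyers bear £4 per ride; producers bear £3 per ride.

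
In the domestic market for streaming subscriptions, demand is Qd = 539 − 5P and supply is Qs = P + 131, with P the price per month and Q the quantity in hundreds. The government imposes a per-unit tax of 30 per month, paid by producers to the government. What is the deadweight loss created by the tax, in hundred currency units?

Deadweight loss = 375 hundred.

Before the tax: set 539 − 5P = P + 131 → P* = 68, Q* = 199.
With the tax collected from producers, supply shifts: Qs = (P − 30) + 131.
New equilibrium: buyers pay 73, producers receive 43, Q = 174. (Wedge: Pb − Ps = 30.)
Quantity falls by |ΔQ| = |199 − 174| = 25.
DWL = ½ · t · |ΔQ| = ½ · 30 · 25 = 375.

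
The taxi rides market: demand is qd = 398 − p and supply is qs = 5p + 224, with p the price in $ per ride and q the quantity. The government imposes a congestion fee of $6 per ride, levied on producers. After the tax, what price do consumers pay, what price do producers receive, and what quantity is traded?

Without the tax, 398 − p = 5p + 224 gives 6p = 174, so p* = $29 and q* = 369.
With the tax collected from producers, supply shifts: qs = 5(p − 6) + 224.
New equilibrium: consumers pay $34, producers receive $28, q = 364. (Wedge: pb − ps = 6.)
The less price-elastic side of the market bears the larger share of a per-unit tax.

Consumers pay $34; producers receive $28; quantity = 364.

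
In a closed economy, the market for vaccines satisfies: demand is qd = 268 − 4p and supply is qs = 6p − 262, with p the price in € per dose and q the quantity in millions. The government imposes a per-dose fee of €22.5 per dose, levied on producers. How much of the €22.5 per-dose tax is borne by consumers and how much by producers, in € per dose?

Consumers bear €13.5 per dose; producers bear €9 per dose.

Without the tax, 268 − 4p = 6p − 262 gives 10p = 530, so p* = €53 and q* = 56.
With the tax collected from producers, supply shifts: qs = 6(p − 22.5) − 262.
Solving gives q = 2 with consumers paying €66.5 and producers receiving €44 (the €22.5 wedge).
Burden on consumers: €13.5; on producers: €9. (They sum to €22.5.)
The less price-elastic side of the market bears the larger share of a per-unit tax.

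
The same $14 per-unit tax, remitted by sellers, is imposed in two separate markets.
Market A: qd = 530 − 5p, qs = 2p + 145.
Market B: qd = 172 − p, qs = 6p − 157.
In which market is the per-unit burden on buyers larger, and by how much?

Market A: pre-tax p* = $55, q* = 255; post-tax q = 235; per-unit burden on buyers = $4.
Market B: pre-tax p* = $47, q* = 125; post-tax q = 113; per-unit burden on buyers = $12.
Difference: $4 vs $12 → market B is larger by $8.

Market B, by $8.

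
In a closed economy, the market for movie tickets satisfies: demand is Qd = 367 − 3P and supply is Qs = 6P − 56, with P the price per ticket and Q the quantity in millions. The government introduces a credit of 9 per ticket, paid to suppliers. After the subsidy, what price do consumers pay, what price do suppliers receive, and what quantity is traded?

Before the subsidy: set 367 − 3P = 6P − 56 → P* = 47, Q* = 226.
With a per-unit subsidy paid to suppliers, each receives P + 9 per unit sold, so supply becomes Qs = 6(P + 9) − 56.
New equilibrium: consumers pay 41, suppliers receive 50, Q = 244. (Wedge: Pb − Ps = −9.)

Consumers pay 41; suppliers receive 50; quantity = 244.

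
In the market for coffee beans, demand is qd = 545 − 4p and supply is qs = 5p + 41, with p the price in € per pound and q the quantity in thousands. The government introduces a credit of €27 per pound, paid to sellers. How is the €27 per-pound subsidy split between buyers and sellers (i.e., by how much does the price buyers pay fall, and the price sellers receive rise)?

Buyers gain €15 per pound; sellers gain €12 per pound.

Without the subsidy, 545 − 4p = 5p + 41 gives 9p = 504, so p* = €56 and q* = 321.
With a per-unit subsidy paid to sellers, each receives p + 27 per unit sold, so supply becomes qs = 5(p + 27) + 41.
New equilibrium: buyers pay €41, sellers receive €68, q = 381. (Wedge: pb − ps = −27.)
Gain to buyers: €15; to sellers: €12. (They sum to €27.)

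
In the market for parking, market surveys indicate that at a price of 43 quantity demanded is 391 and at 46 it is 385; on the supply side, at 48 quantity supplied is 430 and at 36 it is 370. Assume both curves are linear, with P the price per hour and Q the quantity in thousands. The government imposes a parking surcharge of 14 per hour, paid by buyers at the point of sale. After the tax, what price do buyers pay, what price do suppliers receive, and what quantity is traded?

Demand slope: (385 − 391)/(46 − 43) = -2, so Qd = 477 − 2P.
Supply slope: (370 − 430)/(36 − 48) = 5, so Qs = 5P + 190.
Before the tax: set 477 − 2P = 5P + 190 → P* = 41, Q* = 395.
With the tax collected from buyers, demand (in seller-price terms) shifts: Qd = 477 − 2(P + 14).
New equilibrium: buyers pay 51, suppliers receive 37, Q = 375. (Wedge: Pb − Ps = 14.)

Buyers pay 51; suppliers receive 37; quantity = 375.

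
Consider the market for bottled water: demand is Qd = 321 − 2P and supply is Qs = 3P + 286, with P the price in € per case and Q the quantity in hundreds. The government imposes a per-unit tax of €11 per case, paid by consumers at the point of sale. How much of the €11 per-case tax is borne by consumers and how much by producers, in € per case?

Before the tax: set 321 − 2P = 3P + 286 → P* = €7, Q* = 307.
With the tax collected from consumers, demand (in seller-price terms) shifts: Qd = 321 − 2(P + 11).
Solving gives Q = 293.8 with consumers paying €13.6 and producers receiving €2.6 (the €11 wedge).
Burden on consumers: €6.6; on producers: €4.4. (They sum to €11.)
The less price-elastic side of the market bears the larger share of a per-unit tax.

Consumers bear €6.6 per case; producers bear €4.4 per case.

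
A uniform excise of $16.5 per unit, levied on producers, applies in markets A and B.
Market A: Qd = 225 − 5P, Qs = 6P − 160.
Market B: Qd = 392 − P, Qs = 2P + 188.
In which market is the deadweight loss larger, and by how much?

Market A: pre-tax P* = $35, Q* = 50; post-tax Q = 5; deadweight loss = $371.25.
Market B: pre-tax P* = $68, Q* = 324; post-tax Q = 313; deadweight loss = $90.75.
Difference: $371.25 vs $90.75 → market A is larger by $280.5.

Market A, by $280.5.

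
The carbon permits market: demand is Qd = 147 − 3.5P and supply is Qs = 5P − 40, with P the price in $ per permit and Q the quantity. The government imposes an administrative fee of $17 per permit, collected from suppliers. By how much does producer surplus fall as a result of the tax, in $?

Before the tax: set 147 − 3.5P = 5P − 40 → P* = $22, Q* = 70.
With the tax collected from suppliers, supply shifts: Qs = 5(P − 17) − 40.
New equilibrium: consumers pay $32, suppliers receive $15, Q = 35. (Wedge: Pb − Ps = 17.)
ΔPS is the trapezoid between Q = 35 and Q = 70 of height $7: ½ · (70 + 35) · 7 = $367.5.

Producer surplus falls by $367.5.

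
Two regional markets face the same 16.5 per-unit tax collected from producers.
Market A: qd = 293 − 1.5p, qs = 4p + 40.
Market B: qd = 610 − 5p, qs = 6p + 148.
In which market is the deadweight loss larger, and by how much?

Market B, by 222.75.

Market A: pre-tax p* = 46, q* = 224; post-tax q = 206; deadweight loss = 148.5.
Market B: pre-tax p* = 42, q* = 400; post-tax q = 355; deadweight loss = 371.25.
Difference: 148.5 vs 371.25 → market B is larger by 222.75.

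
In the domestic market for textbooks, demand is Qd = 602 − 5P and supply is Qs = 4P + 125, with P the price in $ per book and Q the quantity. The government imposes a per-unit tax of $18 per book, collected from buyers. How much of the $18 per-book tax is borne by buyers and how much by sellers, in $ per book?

Buyers bear $8 per book; sellers bear $10 per book.

Before the tax: set 602 − 5P = 4P + 125 → P* = $53, Q* = 337.
With the tax collected from buyers, demand (in seller-price terms) shifts: Qd = 602 − 5(P + 18).
Solving gives Q = 297 with buyers paying $61 and sellers receiving $43 (the $18 wedge).
Burden on buyers: $8; on sellers: $10. (They sum to $18.)
The less price-elastic side of the market bears the larger share of a per-unit tax.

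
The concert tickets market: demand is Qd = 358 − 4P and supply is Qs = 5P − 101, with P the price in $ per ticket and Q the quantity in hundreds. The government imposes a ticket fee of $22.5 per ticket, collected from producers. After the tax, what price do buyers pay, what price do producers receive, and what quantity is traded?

Buyers pay $63.5; producers receive $41; quantity = 104.

Without the tax, 358 − 4P = 5P − 101 gives 9P = 459, so P* = $51 and Q* = 154.
With the tax collected from producers, supply shifts: Qs = 5(P − 22.5) − 101.
New equilibrium: buyers pay $63.5, producers receive $41, Q = 104. (Wedge: Pb − Ps = 22.5.)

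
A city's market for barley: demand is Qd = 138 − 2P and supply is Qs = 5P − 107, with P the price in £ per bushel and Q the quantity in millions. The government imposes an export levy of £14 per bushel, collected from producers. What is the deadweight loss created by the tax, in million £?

Deadweight loss = £140 million.

Before the tax: set 138 − 2P = 5P − 107 → P* = £35, Q* = 68.
With the tax collected from producers, supply shifts: Qs = 5(P − 14) − 107.
New equilibrium: consumers pay £45, producers receive £31, Q = 48. (Wedge: Pb − Ps = 14.)
Quantity falls by |ΔQ| = |68 − 48| = 20.
DWL = ½ · t · |ΔQ| = ½ · 14 · 20 = £140.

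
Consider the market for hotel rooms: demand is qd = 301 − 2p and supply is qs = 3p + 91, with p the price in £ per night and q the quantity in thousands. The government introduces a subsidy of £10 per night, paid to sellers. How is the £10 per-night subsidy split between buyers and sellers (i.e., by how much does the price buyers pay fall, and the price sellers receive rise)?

Without the subsidy, 301 − 2p = 3p + 91 gives 5p = 210, so p* = £42 and q* = 217.
With a per-unit subsidy paid to sellers, each receives p + 10 per unit sold, so supply becomes qs = 3(p + 10) + 91.
New equilibrium: buyers pay £36, sellers receive £46, q = 229. (Wedge: pb − ps = −10.)
Gain to buyers: £6; to sellers: £4. (They sum to £10.)

Buyers gain £6 per night; sellers gain £4 per night.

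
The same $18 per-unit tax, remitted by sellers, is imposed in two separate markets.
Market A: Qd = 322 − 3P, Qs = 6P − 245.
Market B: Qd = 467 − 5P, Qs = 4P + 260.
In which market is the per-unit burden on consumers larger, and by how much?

Market A, by $4.

Market A: pre-tax P* = $63, Q* = 133; post-tax Q = 97; per-unit burden on consumers = $12.
Market B: pre-tax P* = $23, Q* = 352; post-tax Q = 312; per-unit burden on consumers = $8.
Difference: $12 vs $8 → market A is larger by $4.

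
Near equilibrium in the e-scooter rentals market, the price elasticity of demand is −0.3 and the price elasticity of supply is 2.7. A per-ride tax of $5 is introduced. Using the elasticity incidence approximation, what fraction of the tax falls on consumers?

Consumers' share ≈ 0.9.

Incidence ratio: consumers' share ≈ εs / (εs + |εd|) = 2.7 / (2.7 + 0.3) = 0.9.
Supply is the more elastic side, so consumers bear the larger share.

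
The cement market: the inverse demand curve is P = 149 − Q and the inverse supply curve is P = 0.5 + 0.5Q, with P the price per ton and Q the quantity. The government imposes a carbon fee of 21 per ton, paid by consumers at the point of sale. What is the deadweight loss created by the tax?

Rewrite in direct form: Qd = 149 − P and Qs = 2P − 1.
Without the tax, 149 − P = 2P − 1 gives 3P = 150, so P* = 50 and Q* = 99.
With the tax collected from consumers, demand (in seller-price terms) shifts: Qd = 149 − (P + 21).
Solving gives Q = 85 with consumers paying 64 and sellers receiving 43 (the 21 wedge).
Quantity falls by |ΔQ| = |99 − 85| = 14.
DWL = ½ · t · |ΔQ| = ½ · 21 · 14 = 147.

Deadweight loss = 147.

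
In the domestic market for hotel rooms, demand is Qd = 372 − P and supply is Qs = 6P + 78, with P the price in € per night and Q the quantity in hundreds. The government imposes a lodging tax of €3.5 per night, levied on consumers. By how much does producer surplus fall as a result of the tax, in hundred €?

Before the tax: set 372 − P = 6P + 78 → P* = €42, Q* = 330.
With the tax collected from consumers, demand (in seller-price terms) shifts: Qd = 372 − (P + 3.5).
New equilibrium: consumers pay €45, producers receive €41.5, Q = 327. (Wedge: Pb − Ps = 3.5.)
ΔPS is the trapezoid between Q = 327 and Q = 330 of height €0.5: ½ · (330 + 327) · 0.5 = €164.25.

Producer surplus falls by €164.25 hundred.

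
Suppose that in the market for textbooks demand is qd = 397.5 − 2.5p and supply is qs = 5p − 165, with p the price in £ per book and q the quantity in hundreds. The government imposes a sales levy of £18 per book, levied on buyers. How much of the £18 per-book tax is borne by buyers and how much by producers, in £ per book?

Buyers bear £12 per book; producers bear £6 per book.

Before the tax: set 397.5 − 2.5p = 5p − 165 → p* = £75, q* = 210.
With the tax collected from buyers, demand (in seller-price terms) shifts: qd = 397.5 − 2.5(p + 18).
Solving gives q = 180 with buyers paying £87 and producers receiving £69 (the £18 wedge).
Burden on buyers: £12; on producers: £6. (They sum to £18.)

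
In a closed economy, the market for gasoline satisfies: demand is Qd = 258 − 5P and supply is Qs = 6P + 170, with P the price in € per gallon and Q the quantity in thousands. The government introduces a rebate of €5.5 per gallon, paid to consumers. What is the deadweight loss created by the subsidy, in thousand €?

Deadweight loss = €41.25 thousand.

Without the subsidy, 258 − 5P = 6P + 170 gives 11P = 88, so P* = €8 and Q* = 218.
With a per-unit subsidy paid to consumers, each effectively pays P − 5.5, so demand becomes Qd = 258 − 5(P − 5.5).
New equilibrium: consumers pay €5, sellers receive €10.5, Q = 233. (Wedge: Pb − Ps = −5.5.)
Quantity rises by |ΔQ| = |218 − 233| = 15.
DWL = ½ · t · |ΔQ| = ½ · 5.5 · 15 = €41.25.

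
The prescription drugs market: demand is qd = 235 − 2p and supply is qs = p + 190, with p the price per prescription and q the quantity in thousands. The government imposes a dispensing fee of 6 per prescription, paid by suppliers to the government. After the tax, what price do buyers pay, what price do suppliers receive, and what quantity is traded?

Before the tax: set 235 − 2p = p + 190 → p* = 15, q* = 205.
With the tax collected from suppliers, supply shifts: qs = (p − 6) + 190.
Solving gives q = 201 with buyers paying 17 and suppliers receiving 11 (the 6 wedge).

Buyers pay 17; suppliers receive 11; quantity = 201.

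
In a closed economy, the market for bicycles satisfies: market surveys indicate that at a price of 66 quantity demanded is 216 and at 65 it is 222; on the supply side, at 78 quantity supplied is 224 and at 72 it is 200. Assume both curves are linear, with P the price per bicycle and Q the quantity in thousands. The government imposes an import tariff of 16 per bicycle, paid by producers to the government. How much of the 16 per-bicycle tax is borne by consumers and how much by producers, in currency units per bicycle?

Consumers bear 6.4 per bicycle; producers bear 9.6 per bicycle.

Demand slope: (222 − 216)/(65 − 66) = -6, so Qd = 612 − 6P.
Supply slope: (200 − 224)/(72 − 78) = 4, so Qs = 4P − 88.
Before the tax: set 612 − 6P = 4P − 88 → P* = 70, Q* = 192.
With the tax collected from producers, supply shifts: Qs = 4(P − 16) − 88.
New equilibrium: consumers pay 76.4, producers receive 60.4, Q = 153.6. (Wedge: Pb − Ps = 16.)
Burden on consumers: 6.4; on producers: 9.6. (They sum to 16.)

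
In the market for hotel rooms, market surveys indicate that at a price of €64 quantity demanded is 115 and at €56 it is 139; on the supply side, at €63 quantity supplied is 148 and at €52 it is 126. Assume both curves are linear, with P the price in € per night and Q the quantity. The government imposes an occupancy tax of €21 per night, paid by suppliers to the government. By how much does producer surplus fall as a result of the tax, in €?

Demand slope: (139 − 115)/(56 − 64) = -3, so Qd = 307 − 3P.
Supply slope: (126 − 148)/(52 − 63) = 2, so Qs = 2P + 22.
Without the tax, 307 − 3P = 2P + 22 gives 5P = 285, so P* = €57 and Q* = 136.
With the tax collected from suppliers, supply shifts: Qs = 2(P − 21) + 22.
Solving gives Q = 110.8 with buyers paying €65.4 and suppliers receiving €44.4 (the €21 wedge).
ΔPS is the trapezoid between Q = 110.8 and Q = 136 of height €12.6: ½ · (136 + 110.8) · 12.6 = €1554.84.

Producer surplus falls by €1554.84.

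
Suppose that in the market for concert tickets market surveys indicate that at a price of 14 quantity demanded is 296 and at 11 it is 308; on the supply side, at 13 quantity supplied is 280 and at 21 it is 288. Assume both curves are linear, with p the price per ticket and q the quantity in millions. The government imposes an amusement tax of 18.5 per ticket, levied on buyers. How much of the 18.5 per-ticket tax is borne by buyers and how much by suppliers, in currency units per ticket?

Demand slope: (308 − 296)/(11 − 14) = -4, so qd = 352 − 4p.
Supply slope: (288 − 280)/(21 − 13) = 1, so qs = p + 267.
Before the tax: set 352 − 4p = p + 267 → p* = 17, q* = 284.
With the tax collected from buyers, demand (in seller-price terms) shifts: qd = 352 − 4(p + 18.5).
New equilibrium: buyers pay 20.7, suppliers receive 2.2, q = 269.2. (Wedge: pb − ps = 18.5.)
Burden on buyers: 3.7; on suppliers: 14.8. (They sum to 18.5.)

Buyers bear 3.7 per ticket; suppliers bear 14.8 per ticket.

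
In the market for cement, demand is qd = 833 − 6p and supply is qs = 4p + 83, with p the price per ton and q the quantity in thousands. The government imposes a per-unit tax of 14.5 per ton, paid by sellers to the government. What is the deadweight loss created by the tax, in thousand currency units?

Deadweight loss = 252.3 thousand.

Before the tax: set 833 − 6p = 4p + 83 → p* = 75, q* = 383.
With the tax collected from sellers, supply shifts: qs = 4(p − 14.5) + 83.
Solving gives q = 348.2 with buyers paying 80.8 and sellers receiving 66.3 (the 14.5 wedge).
Quantity falls by |ΔQ| = |383 − 348.2| = 34.8.
DWL = ½ · t · |ΔQ| = ½ · 14.5 · 34.8 = 252.3.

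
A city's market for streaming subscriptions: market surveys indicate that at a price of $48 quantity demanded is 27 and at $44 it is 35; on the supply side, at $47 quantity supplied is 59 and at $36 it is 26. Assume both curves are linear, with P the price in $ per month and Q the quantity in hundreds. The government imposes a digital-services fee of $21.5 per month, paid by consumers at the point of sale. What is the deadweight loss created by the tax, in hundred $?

Deadweight loss = $277.35 hundred.

Demand slope: (35 − 27)/(44 − 48) = -2, so Qd = 123 − 2P.
Supply slope: (26 − 59)/(36 − 47) = 3, so Qs = 3P − 82.
Without the tax, 123 − 2P = 3P − 82 gives 5P = 205, so P* = $41 and Q* = 41.
With the tax collected from consumers, demand (in seller-price terms) shifts: Qd = 123 − 2(P + 21.5).
New equilibrium: consumers pay $53.9, producers receive $32.4, Q = 15.2. (Wedge: Pb − Ps = 21.5.)
Quantity falls by |ΔQ| = |41 − 15.2| = 25.8.
DWL = ½ · t · |ΔQ| = ½ · 21.5 · 25.8 = $277.35.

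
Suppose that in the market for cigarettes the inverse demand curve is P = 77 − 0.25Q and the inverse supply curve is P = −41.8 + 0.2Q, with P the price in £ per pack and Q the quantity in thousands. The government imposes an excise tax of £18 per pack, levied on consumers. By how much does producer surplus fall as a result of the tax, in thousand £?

Rewrite in direct form: Qd = 308 − 4P and Qs = 5P + 209.
Without the tax, 308 − 4P = 5P + 209 gives 9P = 99, so P* = £11 and Q* = 264.
With the tax collected from consumers, demand (in seller-price terms) shifts: Qd = 308 − 4(P + 18).
Solving gives Q = 224 with consumers paying £21 and suppliers receiving £3 (the £18 wedge).
ΔPS is the trapezoid between Q = 224 and Q = 264 of height £8: ½ · (264 + 224) · 8 = £1952.

Producer surplus falls by £1952 thousand.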